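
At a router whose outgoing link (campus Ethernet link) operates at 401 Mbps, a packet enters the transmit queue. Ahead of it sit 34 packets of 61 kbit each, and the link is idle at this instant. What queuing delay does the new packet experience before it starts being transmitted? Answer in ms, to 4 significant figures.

5.172 ms

Each queued packet: L/R = 61000/401000000 = 0.15212 ms.
34 queued → 5.17207 ms.
Queuing delay = 5.172 ms.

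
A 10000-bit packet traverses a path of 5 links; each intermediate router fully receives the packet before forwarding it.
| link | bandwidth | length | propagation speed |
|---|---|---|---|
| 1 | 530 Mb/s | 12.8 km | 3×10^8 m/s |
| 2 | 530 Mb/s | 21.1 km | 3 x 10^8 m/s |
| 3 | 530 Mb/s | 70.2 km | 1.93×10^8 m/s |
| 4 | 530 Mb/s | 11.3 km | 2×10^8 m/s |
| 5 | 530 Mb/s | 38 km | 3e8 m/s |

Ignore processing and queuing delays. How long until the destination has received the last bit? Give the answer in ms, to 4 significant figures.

Transmission delay per hop = L/R = 10000/530000000 = 0.0188679 ms; 5 hops → 0.0943396 ms.
Propagation delays (d/s per hop): 0.0426667, 0.0703333, 0.363731, 0.0565, 0.126667 ms; sum = 0.659897 ms.
End-to-end = 0.7542 ms.

0.7542 ms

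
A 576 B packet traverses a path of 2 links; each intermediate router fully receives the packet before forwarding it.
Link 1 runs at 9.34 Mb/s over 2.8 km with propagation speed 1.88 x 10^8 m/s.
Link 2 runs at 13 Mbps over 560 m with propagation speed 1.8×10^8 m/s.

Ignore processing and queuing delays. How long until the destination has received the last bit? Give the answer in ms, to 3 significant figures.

L = 576 × 8 = 4608 bits.
Transmission delays (L/R per hop): 0.493362, 0.354462 ms; sum = 0.847823 ms.
Propagation delays (d/s per hop): 0.0148936, 0.00311111 ms; sum = 0.0180047 ms.
End-to-end = 0.866 ms.

0.866 ms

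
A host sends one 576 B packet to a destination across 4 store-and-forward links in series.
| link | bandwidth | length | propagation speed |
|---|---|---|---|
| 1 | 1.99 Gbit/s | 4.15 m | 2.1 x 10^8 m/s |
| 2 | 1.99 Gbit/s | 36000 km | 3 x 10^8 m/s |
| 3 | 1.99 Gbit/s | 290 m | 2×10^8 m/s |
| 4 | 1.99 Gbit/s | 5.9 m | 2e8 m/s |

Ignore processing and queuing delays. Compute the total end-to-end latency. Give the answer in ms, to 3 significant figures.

120 ms

L = 576 × 8 = 4608 bits.
Transmission delay per hop = L/R = 4608/1990000000 = 0.00231558 ms; 4 hops → 0.00926231 ms.
Propagation delays (d/s per hop): 1.97619e-05, 120, 0.00145, 2.95e-05 ms; sum = 120.001 ms.
End-to-end = 120 ms.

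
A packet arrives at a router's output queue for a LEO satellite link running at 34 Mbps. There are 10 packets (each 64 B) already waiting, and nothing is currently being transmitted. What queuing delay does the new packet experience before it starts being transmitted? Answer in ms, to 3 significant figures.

Each queued packet: L/R = 512/34000000 = 0.0150588 ms.
10 queued → 0.150588 ms.
Queuing delay = 0.151 ms.

0.151 ms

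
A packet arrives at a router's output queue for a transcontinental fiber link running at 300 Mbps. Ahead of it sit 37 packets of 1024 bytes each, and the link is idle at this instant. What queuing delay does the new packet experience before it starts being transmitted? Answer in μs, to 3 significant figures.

1010 μs

Each queued packet: L/R = 8192/300000000 = 27.3067 μs.
37 queued → 1010.35 μs.
Queuing delay = 1010 μs.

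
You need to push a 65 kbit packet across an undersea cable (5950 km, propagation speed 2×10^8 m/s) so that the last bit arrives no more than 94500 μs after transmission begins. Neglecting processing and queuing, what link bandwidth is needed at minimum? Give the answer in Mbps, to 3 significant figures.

Propagation delay = 5950000 / 200000000 = 29750 μs.
Transmission budget = 94500 − 29750 = 64750 μs.
R ≥ L / t_tx = 65000 bits / 0.06475 s = 1.00 Mbps.

1.00 Mbps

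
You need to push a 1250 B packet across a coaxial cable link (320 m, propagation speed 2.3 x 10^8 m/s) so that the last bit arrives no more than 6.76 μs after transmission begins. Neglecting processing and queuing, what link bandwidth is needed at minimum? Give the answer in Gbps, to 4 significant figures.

1.863 Gbps

L = 10000 bits.
Propagation delay = 320 / 2.3e+08 = 1.3913 μs.
Transmission budget = 6.76 − 1.3913 = 5.3687 μs.
R ≥ L / t_tx = 10000 bits / 5.3687e-06 s = 1.863 Gbps.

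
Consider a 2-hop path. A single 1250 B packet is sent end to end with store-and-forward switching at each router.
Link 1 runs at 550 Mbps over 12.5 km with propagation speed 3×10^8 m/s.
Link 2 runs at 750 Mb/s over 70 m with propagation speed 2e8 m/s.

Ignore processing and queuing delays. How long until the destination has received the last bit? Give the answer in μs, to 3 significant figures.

L = 1250 × 8 = 10000 bits.
Transmission delays (L/R per hop): 18.1818, 13.3333 μs; sum = 31.5152 μs.
Propagation delays (d/s per hop): 41.6667, 0.35 μs; sum = 42.0167 μs.
End-to-end = 73.5 μs.

73.5 μs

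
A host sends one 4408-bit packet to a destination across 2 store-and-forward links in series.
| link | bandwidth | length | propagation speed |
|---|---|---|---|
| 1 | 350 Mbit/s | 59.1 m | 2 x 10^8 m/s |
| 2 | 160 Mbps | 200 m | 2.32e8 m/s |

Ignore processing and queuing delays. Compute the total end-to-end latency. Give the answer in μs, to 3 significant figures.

41.3 μs

Transmission delays (L/R per hop): 12.5943, 27.55 μs; sum = 40.1443 μs.
Propagation delays (d/s per hop): 0.2955, 0.862069 μs; sum = 1.15757 μs.
End-to-end = 41.3 μs.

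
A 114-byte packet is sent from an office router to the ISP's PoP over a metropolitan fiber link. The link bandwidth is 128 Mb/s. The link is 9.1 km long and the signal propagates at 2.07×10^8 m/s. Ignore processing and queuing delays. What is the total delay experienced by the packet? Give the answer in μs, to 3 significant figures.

L = 114 × 8 = 912 bits.
Transmission delay = L/R = 912 / 128000000 = 7.125 μs.
Propagation delay = d/s = 9100 m / 2.07e+08 m/s = 43.9614 μs.
Total = 51.1 μs.

51.1 μs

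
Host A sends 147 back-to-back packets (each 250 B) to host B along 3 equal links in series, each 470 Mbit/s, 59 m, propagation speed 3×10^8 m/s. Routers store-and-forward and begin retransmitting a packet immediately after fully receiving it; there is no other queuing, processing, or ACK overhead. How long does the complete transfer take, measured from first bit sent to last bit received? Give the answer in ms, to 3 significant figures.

0.635 ms

Per-hop transmission t_tx = L/R = 2000/470000000 = 0.00425532 ms.
Per-hop propagation t_prop = 59/300000000 = 0.000196667 ms.
Pipeline fill: first packet needs 3·t_tx to clear all hops; remaining 146 packets each add one t_tx.
Total = (3+147-1)·t_tx + 3·t_prop = 149·0.00425532 + 3·0.000196667 = 0.635 ms.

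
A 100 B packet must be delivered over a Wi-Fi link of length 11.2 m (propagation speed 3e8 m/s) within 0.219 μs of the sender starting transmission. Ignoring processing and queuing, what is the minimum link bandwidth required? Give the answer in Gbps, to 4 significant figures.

L = 800 bits.
Propagation delay = 11.2 / 300000000 = 0.0373333 μs.
Transmission budget = 0.219 − 0.0373333 = 0.181667 μs.
R ≥ L / t_tx = 800 bits / 1.81667e-07 s = 4.404 Gbps.

4.404 Gbps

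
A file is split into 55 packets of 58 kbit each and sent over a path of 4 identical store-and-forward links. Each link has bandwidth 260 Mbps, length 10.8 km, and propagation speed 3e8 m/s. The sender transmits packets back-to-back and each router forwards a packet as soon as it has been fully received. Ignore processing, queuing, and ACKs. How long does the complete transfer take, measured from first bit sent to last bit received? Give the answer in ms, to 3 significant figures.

Per-hop transmission t_tx = L/R = 58000/260000000 = 0.223077 ms.
Per-hop propagation t_prop = 10800/300000000 = 0.036 ms.
Pipeline fill: first packet needs 4·t_tx to clear all hops; remaining 54 packets each add one t_tx.
Total = (4+55-1)·t_tx + 4·t_prop = 58·0.223077 + 4·0.036 = 13.1 ms.

13.1 ms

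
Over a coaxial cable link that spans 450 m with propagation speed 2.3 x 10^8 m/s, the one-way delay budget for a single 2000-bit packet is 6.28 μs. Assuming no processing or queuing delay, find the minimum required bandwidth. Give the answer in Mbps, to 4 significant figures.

462.6 Mbps

Propagation delay = 450 / 2.3e+08 = 1.95652 μs.
Transmission budget = 6.28 − 1.95652 = 4.32348 μs.
R ≥ L / t_tx = 2000 bits / 4.32348e-06 s = 462.6 Mbps.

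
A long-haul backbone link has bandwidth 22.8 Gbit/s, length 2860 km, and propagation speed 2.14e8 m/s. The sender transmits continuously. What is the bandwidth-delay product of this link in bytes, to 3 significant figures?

38100000 bytes

Propagation delay = 2860000 / 214000000 = 0.0133645 s.
BDP = R × t_prop = 22800000000 × 0.0133645 = 304710000 bits.
In bytes: 304710000/8 = 38100000 bytes.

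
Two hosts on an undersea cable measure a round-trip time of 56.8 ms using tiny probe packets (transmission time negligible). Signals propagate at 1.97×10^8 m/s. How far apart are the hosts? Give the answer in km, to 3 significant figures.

One-way propagation = RTT/2 = 28.4 ms.
d = s × t = 197000000 × 0.0284 = 5590 km.

5590 km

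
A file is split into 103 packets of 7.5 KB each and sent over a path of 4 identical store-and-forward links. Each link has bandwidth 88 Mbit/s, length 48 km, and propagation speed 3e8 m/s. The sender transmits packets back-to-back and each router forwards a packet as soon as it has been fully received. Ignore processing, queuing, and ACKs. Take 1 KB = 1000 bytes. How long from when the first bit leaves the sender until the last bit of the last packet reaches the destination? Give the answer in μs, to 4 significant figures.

72910 μs

Per-hop transmission t_tx = L/R = 60000/88000000 = 681.818 μs.
Per-hop propagation t_prop = 48000/300000000 = 160 μs.
Pipeline fill: first packet needs 4·t_tx to clear all hops; remaining 102 packets each add one t_tx.
Total = (4+103-1)·t_tx + 4·t_prop = 106·681.818 + 4·160 = 72910 μs.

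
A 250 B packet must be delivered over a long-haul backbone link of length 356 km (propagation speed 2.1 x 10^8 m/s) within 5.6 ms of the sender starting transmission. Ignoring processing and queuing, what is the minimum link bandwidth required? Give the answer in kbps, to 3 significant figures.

512 kbps

L = 2000 bits.
Propagation delay = 356000 / 210000000 = 1.69524 ms.
Transmission budget = 5.6 − 1.69524 = 3.90476 ms.
R ≥ L / t_tx = 2000 bits / 0.00390476 s = 512 kbps.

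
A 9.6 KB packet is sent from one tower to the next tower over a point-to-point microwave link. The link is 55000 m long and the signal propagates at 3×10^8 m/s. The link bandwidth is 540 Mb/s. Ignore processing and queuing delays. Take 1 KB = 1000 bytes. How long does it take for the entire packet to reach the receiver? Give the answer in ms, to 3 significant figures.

L = 76800 bits.
Transmission delay = L/R = 76800 / 540000000 = 0.142222 ms.
Propagation delay = d/s = 55000 m / 300000000 m/s = 0.183333 ms.
Total = 0.326 ms.

0.326 ms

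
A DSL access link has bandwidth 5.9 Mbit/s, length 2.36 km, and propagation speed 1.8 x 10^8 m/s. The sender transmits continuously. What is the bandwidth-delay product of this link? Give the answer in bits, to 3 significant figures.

77.4 bits

Propagation delay = 2360 / 180000000 = 1.31111e-05 s.
BDP = R × t_prop = 5900000 × 1.31111e-05 = 77.3556 bits.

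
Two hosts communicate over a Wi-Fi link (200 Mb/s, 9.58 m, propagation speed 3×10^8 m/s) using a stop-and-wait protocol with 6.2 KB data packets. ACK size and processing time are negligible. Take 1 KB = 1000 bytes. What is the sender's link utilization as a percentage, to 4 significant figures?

99.97 %

t_tx = L/R = 49600/200000000 = 0.000248 s.
t_prop = 9.58/300000000 = 3.19333e-08 s; RTT = 6.38667e-08 s.
Cycle = t_tx + RTT = 0.000248064 s.
Utilization = t_tx / cycle = 0.000248/0.000248064 = 99.97 %.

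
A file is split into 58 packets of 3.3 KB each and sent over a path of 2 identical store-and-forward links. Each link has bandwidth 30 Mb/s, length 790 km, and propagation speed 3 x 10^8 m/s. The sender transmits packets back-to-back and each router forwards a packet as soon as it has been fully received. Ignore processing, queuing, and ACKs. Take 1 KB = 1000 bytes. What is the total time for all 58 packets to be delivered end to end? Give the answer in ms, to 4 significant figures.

Per-hop transmission t_tx = L/R = 26400/30000000 = 0.88 ms.
Per-hop propagation t_prop = 790000/300000000 = 2.63333 ms.
Pipeline fill: first packet needs 2·t_tx to clear all hops; remaining 57 packets each add one t_tx.
Total = (2+58-1)·t_tx + 2·t_prop = 59·0.88 + 2·2.63333 = 57.19 ms.

57.19 ms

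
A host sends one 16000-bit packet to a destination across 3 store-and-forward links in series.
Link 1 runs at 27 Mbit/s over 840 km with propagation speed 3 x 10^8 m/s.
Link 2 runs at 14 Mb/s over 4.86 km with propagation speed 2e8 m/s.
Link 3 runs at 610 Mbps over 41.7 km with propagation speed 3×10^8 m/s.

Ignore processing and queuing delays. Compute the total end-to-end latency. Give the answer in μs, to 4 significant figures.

Transmission delays (L/R per hop): 592.593, 1142.86, 26.2295 μs; sum = 1761.68 μs.
Propagation delays (d/s per hop): 2800, 24.3, 139 μs; sum = 2963.3 μs.
End-to-end = 4725 μs.

4725 μs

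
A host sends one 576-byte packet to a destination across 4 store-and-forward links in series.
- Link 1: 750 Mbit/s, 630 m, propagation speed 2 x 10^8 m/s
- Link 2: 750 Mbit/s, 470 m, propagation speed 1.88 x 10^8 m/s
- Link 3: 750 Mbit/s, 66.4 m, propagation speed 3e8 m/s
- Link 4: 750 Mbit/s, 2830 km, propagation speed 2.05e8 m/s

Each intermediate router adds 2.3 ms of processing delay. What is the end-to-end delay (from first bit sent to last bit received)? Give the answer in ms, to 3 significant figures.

L = 576 × 8 = 4608 bits.
Transmission delay per hop = L/R = 4608/750000000 = 0.006144 ms; 4 hops → 0.024576 ms.
Propagation delays (d/s per hop): 0.00315, 0.0025, 0.000221333, 13.8049 ms; sum = 13.8107 ms.
Processing at 3 router(s): 3 × 2.3 ms = 6.9 ms.
End-to-end = 20.7 ms.

20.7 ms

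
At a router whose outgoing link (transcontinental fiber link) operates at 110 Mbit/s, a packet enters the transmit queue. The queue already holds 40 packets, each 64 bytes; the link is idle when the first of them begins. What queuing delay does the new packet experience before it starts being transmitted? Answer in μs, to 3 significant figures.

186 μs

Each queued packet: L/R = 512/110000000 = 4.65455 μs.
40 queued → 186.182 μs.
Queuing delay = 186 μs.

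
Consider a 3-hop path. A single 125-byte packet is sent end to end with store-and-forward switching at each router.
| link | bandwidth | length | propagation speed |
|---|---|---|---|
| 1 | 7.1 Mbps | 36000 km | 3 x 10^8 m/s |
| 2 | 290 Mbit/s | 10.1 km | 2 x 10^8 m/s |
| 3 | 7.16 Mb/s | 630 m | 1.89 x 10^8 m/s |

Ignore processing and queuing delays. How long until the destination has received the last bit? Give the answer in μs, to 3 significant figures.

120000 μs

L = 125 × 8 = 1000 bits.
Transmission delays (L/R per hop): 140.845, 3.44828, 139.665 μs; sum = 283.958 μs.
Propagation delays (d/s per hop): 120000, 50.5, 3.33333 μs; sum = 120054 μs.
End-to-end = 120000 μs.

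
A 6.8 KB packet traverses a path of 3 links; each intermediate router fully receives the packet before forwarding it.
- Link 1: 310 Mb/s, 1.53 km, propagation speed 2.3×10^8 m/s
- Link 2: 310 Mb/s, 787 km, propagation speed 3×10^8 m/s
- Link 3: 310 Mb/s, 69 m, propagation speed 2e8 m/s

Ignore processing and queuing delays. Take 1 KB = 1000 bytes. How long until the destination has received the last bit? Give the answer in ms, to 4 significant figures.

3.157 ms

L = 54400 bits.
Transmission delay per hop = L/R = 54400/310000000 = 0.175484 ms; 3 hops → 0.526452 ms.
Propagation delays (d/s per hop): 0.00665217, 2.62333, 0.000345 ms; sum = 2.63033 ms.
End-to-end = 3.157 ms.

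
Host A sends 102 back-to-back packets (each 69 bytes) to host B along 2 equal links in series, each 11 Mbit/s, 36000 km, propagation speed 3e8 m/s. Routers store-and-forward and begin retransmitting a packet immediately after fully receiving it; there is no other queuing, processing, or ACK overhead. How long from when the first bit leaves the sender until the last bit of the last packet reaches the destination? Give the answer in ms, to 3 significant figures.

245 ms

Per-hop transmission t_tx = L/R = 552/11000000 = 0.0501818 ms.
Per-hop propagation t_prop = 36000000/300000000 = 120 ms.
Pipeline fill: first packet needs 2·t_tx to clear all hops; remaining 101 packets each add one t_tx.
Total = (2+102-1)·t_tx + 2·t_prop = 103·0.0501818 + 2·120 = 245 ms.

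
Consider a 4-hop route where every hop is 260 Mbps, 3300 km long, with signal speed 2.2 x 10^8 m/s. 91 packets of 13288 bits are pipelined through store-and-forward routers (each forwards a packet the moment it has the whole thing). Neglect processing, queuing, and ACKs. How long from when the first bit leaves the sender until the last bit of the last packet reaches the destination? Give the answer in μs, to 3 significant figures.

Per-hop transmission t_tx = L/R = 13288/260000000 = 51.1077 μs.
Per-hop propagation t_prop = 3300000/2.2e+08 = 15000 μs.
Pipeline fill: first packet needs 4·t_tx to clear all hops; remaining 90 packets each add one t_tx.
Total = (4+91-1)·t_tx + 4·t_prop = 94·51.1077 + 4·15000 = 64800 μs.

64800 μs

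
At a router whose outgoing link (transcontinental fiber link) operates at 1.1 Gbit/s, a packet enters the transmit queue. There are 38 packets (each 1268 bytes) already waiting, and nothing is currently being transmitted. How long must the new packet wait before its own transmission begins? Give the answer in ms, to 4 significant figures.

Each queued packet: L/R = 10144/1100000000 = 0.00922182 ms.
38 queued → 0.350429 ms.
Queuing delay = 0.3504 ms.

0.3504 ms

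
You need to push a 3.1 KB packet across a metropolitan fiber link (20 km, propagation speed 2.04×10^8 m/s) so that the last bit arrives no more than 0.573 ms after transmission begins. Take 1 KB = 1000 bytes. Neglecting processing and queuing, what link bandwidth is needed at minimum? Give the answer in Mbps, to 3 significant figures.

L = 24800 bits.
Propagation delay = 20000 / 204000000 = 0.0980392 ms.
Transmission budget = 0.573 − 0.0980392 = 0.474961 ms.
R ≥ L / t_tx = 24800 bits / 0.000474961 s = 52.2 Mbps.

52.2 Mbps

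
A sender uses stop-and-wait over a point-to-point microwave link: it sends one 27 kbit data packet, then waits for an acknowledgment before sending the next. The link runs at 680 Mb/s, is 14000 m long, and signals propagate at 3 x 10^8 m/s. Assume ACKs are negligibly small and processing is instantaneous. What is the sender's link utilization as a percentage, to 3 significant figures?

t_tx = L/R = 27000/680000000 = 3.97059e-05 s.
t_prop = 14000/300000000 = 4.66667e-05 s; RTT = 9.33333e-05 s.
Cycle = t_tx + RTT = 0.000133039 s.
Utilization = t_tx / cycle = 3.97059e-05/0.000133039 = 29.8 %.

29.8 %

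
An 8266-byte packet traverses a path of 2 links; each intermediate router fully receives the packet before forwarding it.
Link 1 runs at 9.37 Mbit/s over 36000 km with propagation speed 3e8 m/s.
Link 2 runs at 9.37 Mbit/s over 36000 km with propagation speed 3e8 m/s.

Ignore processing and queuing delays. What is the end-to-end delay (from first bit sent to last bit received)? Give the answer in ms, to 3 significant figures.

L = 8266 × 8 = 66128 bits.
Transmission delay per hop = L/R = 66128/9370000 = 7.05742 ms; 2 hops → 14.1148 ms.
Propagation delays (d/s per hop): 120, 120 ms; sum = 240 ms.
End-to-end = 254 ms.

254 ms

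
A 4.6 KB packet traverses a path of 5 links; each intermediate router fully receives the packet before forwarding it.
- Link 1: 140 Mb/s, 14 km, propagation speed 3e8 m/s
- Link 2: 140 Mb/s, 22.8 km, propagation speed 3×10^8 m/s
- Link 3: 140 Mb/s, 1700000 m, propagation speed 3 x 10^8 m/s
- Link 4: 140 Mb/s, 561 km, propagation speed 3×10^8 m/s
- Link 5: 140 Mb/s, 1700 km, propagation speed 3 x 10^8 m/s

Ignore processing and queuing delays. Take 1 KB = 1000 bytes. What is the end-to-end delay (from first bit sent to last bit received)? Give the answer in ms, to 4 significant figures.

14.64 ms

L = 36800 bits.
Transmission delay per hop = L/R = 36800/140000000 = 0.262857 ms; 5 hops → 1.31429 ms.
Propagation delays (d/s per hop): 0.0466667, 0.076, 5.66667, 1.87, 5.66667 ms; sum = 13.326 ms.
End-to-end = 14.64 ms.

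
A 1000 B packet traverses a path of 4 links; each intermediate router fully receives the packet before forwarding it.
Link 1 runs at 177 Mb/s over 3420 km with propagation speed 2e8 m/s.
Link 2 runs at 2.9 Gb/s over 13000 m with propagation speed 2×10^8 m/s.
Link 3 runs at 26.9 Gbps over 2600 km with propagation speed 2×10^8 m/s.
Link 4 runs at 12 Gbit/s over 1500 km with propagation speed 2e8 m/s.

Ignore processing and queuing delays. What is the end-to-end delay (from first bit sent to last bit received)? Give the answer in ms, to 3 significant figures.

L = 1000 × 8 = 8000 bits.
Transmission delays (L/R per hop): 0.0451977, 0.00275862, 0.000297398, 0.000666667 ms; sum = 0.0489204 ms.
Propagation delays (d/s per hop): 17.1, 0.065, 13, 7.5 ms; sum = 37.665 ms.
End-to-end = 37.7 ms.

37.7 ms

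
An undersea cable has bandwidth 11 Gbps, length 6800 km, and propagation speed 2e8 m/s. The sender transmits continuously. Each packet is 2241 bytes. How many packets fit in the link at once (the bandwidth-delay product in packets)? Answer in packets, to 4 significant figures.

Propagation delay = 6800000 / 200000000 = 0.034 s.
BDP = R × t_prop = 11000000000 × 0.034 = 374000000 bits.
In packets of 17928 bits: 20860 packets.

20860 packets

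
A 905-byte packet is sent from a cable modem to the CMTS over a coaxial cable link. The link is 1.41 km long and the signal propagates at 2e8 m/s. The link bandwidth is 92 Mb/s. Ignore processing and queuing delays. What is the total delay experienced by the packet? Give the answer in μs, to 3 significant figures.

L = 905 × 8 = 7240 bits.
Transmission delay = L/R = 7240 / 92000000 = 78.6957 μs.
Propagation delay = d/s = 1410 m / 200000000 m/s = 7.05 μs.
Total = 85.7 μs.

85.7 μs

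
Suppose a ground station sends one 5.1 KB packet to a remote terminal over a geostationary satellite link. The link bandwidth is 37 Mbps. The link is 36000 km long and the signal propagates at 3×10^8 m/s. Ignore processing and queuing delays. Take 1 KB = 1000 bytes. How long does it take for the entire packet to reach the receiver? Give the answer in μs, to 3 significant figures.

L = 40800 bits.
Transmission delay = L/R = 40800 / 37000000 = 1102.7 μs.
Propagation delay = d/s = 36000000 m / 300000000 m/s = 120000 μs.
Total = 121000 μs.

121000 μs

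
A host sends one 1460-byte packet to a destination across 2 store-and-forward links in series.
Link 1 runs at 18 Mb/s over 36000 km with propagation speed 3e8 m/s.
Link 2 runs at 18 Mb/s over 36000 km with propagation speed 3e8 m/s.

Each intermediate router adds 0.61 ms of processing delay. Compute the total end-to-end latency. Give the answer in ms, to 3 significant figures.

L = 1460 × 8 = 11680 bits.
Transmission delay per hop = L/R = 11680/18000000 = 0.648889 ms; 2 hops → 1.29778 ms.
Propagation delays (d/s per hop): 120, 120 ms; sum = 240 ms.
Processing at 1 router(s): 1 × 0.61 ms = 0.61 ms.
End-to-end = 242 ms.

242 ms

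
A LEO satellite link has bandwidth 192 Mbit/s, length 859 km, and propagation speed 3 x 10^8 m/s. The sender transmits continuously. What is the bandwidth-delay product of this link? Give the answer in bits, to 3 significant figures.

Propagation delay = 859000 / 300000000 = 0.00286333 s.
BDP = R × t_prop = 192000000 × 0.00286333 = 549760 bits.

550000 bits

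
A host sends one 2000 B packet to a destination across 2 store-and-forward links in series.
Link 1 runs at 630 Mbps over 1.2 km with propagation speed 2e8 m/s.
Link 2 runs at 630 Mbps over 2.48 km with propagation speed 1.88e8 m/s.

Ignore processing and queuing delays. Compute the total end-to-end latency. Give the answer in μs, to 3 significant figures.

L = 2000 × 8 = 16000 bits.
Transmission delay per hop = L/R = 16000/630000000 = 25.3968 μs; 2 hops → 50.7937 μs.
Propagation delays (d/s per hop): 6, 13.1915 μs; sum = 19.1915 μs.
End-to-end = 70.0 μs.

70.0 μs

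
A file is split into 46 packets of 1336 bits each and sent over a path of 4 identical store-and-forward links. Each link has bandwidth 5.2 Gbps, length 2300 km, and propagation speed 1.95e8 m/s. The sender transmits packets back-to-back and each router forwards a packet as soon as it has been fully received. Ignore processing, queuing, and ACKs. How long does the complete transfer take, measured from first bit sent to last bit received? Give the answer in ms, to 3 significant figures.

47.2 ms

Per-hop transmission t_tx = L/R = 1336/5200000000 = 0.000256923 ms.
Per-hop propagation t_prop = 2300000/195000000 = 11.7949 ms.
Pipeline fill: first packet needs 4·t_tx to clear all hops; remaining 45 packets each add one t_tx.
Total = (4+46-1)·t_tx + 4·t_prop = 49·0.000256923 + 4·11.7949 = 47.2 ms.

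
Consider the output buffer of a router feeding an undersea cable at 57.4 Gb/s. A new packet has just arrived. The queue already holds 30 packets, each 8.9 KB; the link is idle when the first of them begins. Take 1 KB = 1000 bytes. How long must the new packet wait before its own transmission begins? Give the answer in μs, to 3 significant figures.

Each queued packet: L/R = 71200/57400000000 = 1.24042 μs.
30 queued → 37.2125 μs.
Queuing delay = 37.2 μs.

37.2 μs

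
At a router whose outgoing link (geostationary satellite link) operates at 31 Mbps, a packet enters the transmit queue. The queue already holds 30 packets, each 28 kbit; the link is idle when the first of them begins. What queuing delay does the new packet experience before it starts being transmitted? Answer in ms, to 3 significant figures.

Each queued packet: L/R = 28000/31000000 = 0.903226 ms.
30 queued → 27.0968 ms.
Queuing delay = 27.1 ms.

27.1 ms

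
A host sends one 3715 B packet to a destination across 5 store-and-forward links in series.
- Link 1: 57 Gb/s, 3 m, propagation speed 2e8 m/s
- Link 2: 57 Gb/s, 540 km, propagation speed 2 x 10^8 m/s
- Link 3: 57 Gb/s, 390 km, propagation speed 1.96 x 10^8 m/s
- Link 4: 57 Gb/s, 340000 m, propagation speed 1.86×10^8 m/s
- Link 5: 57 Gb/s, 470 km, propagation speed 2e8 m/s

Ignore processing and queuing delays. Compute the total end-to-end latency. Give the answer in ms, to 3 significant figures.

8.87 ms

L = 3715 × 8 = 29720 bits.
Transmission delay per hop = L/R = 29720/57000000000 = 0.000521404 ms; 5 hops → 0.00260702 ms.
Propagation delays (d/s per hop): 1.5e-05, 2.7, 1.9898, 1.82796, 2.35 ms; sum = 8.86777 ms.
End-to-end = 8.87 ms.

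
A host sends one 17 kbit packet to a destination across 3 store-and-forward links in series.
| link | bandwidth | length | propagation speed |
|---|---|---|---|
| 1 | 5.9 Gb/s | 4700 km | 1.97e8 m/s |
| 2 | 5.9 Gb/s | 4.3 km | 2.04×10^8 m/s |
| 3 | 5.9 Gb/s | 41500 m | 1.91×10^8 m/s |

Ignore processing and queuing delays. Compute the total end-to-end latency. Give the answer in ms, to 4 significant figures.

24.10 ms

L = 17000 bits.
Transmission delay per hop = L/R = 17000/5900000000 = 0.00288136 ms; 3 hops → 0.00864407 ms.
Propagation delays (d/s per hop): 23.8579, 0.0210784, 0.217277 ms; sum = 24.0962 ms.
End-to-end = 24.10 ms.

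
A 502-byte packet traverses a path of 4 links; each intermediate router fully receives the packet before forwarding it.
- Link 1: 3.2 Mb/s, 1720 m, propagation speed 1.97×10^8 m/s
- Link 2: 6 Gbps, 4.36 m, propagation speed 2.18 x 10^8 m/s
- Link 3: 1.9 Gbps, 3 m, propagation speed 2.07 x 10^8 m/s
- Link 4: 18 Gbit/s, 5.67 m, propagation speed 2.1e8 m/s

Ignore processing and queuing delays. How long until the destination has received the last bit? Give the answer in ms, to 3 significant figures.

L = 502 × 8 = 4016 bits.
Transmission delays (L/R per hop): 1.255, 0.000669333, 0.00211368, 0.000223111 ms; sum = 1.25801 ms.
Propagation delays (d/s per hop): 0.00873096, 2e-05, 1.44928e-05, 2.7e-05 ms; sum = 0.00879246 ms.
End-to-end = 1.27 ms.

1.27 ms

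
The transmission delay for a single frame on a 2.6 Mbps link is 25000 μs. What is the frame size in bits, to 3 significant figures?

65000 bits

L = R × t_tx = 2600000 b/s × 0.025 s = 65000 bits.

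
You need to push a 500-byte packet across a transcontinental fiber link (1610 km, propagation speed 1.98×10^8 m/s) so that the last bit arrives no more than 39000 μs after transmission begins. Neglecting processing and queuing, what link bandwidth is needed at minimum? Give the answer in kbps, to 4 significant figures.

L = 4000 bits.
Propagation delay = 1610000 / 198000000 = 8131.31 μs.
Transmission budget = 39000 − 8131.31 = 30868.7 μs.
R ≥ L / t_tx = 4000 bits / 0.0308687 s = 129.6 kbps.

129.6 kbps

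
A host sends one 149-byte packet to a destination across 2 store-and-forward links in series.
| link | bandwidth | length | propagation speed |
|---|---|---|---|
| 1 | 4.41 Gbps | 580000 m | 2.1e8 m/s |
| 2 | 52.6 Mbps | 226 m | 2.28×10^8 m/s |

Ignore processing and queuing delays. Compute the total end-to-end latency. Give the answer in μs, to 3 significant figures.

L = 149 × 8 = 1192 bits.
Transmission delays (L/R per hop): 0.270295, 22.6616 μs; sum = 22.9319 μs.
Propagation delays (d/s per hop): 2761.9, 0.991228 μs; sum = 2762.9 μs.
End-to-end = 2790 μs.

2790 μs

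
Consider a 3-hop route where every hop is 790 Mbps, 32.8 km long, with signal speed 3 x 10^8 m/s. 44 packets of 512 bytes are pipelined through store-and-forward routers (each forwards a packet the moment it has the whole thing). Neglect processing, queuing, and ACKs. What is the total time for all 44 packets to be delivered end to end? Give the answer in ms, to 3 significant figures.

Per-hop transmission t_tx = L/R = 4096/790000000 = 0.00518481 ms.
Per-hop propagation t_prop = 32800/300000000 = 0.109333 ms.
Pipeline fill: first packet needs 3·t_tx to clear all hops; remaining 43 packets each add one t_tx.
Total = (3+44-1)·t_tx + 3·t_prop = 46·0.00518481 + 3·0.109333 = 0.567 ms.

0.567 ms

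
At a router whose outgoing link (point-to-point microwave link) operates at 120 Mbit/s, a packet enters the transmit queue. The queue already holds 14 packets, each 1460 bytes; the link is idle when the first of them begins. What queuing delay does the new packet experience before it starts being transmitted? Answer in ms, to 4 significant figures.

Each queued packet: L/R = 11680/120000000 = 0.0973333 ms.
14 queued → 1.36267 ms.
Queuing delay = 1.363 ms.

1.363 ms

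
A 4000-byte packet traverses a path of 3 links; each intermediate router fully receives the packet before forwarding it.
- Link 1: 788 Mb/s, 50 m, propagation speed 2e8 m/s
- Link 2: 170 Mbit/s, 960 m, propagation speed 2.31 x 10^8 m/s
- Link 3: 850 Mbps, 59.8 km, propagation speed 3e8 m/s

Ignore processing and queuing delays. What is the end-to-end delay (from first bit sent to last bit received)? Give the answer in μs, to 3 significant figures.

L = 4000 × 8 = 32000 bits.
Transmission delays (L/R per hop): 40.6091, 188.235, 37.6471 μs; sum = 266.491 μs.
Propagation delays (d/s per hop): 0.25, 4.15584, 199.333 μs; sum = 203.739 μs.
End-to-end = 470 μs.

470 μs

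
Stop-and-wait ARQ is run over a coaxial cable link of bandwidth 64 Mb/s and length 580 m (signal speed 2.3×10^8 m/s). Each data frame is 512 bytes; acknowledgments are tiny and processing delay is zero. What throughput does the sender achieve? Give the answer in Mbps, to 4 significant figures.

59.32 Mbps

t_tx = L/R = 4096/64000000 = 6.4e-05 s.
t_prop = 580/2.3e+08 = 2.52174e-06 s; RTT = 5.04348e-06 s.
Cycle = t_tx + RTT = 6.90435e-05 s.
Throughput = L / cycle = 4096 / 6.90435e-05 = 59.32 Mbps.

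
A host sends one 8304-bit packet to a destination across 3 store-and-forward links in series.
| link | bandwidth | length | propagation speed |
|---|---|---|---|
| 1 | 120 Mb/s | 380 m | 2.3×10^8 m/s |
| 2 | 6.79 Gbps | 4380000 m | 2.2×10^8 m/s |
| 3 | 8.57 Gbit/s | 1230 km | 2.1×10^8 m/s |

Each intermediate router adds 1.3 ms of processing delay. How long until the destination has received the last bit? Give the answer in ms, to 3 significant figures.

Transmission delays (L/R per hop): 0.0692, 0.00122297, 0.000968961 ms; sum = 0.0713919 ms.
Propagation delays (d/s per hop): 0.00165217, 19.9091, 5.85714 ms; sum = 25.7679 ms.
Processing at 2 router(s): 2 × 1.3 ms = 2.6 ms.
End-to-end = 28.4 ms.

28.4 ms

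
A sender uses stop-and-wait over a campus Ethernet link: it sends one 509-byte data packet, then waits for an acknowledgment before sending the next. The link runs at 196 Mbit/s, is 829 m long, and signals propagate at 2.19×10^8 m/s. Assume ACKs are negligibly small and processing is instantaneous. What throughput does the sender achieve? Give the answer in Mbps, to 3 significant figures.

t_tx = L/R = 4072/196000000 = 2.07755e-05 s.
t_prop = 829/219000000 = 3.78539e-06 s; RTT = 7.57078e-06 s.
Cycle = t_tx + RTT = 2.83463e-05 s.
Throughput = L / cycle = 4072 / 2.83463e-05 = 144 Mbps.

144 Mbps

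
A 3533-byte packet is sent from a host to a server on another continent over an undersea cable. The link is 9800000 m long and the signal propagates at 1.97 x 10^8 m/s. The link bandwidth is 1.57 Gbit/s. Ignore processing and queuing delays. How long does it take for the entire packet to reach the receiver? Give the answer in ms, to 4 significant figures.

49.76 ms

L = 3533 × 8 = 28264 bits.
Transmission delay = L/R = 28264 / 1570000000 = 0.0180025 ms.
Propagation delay = d/s = 9800000 m / 197000000 m/s = 49.7462 ms.
Total = 49.76 ms.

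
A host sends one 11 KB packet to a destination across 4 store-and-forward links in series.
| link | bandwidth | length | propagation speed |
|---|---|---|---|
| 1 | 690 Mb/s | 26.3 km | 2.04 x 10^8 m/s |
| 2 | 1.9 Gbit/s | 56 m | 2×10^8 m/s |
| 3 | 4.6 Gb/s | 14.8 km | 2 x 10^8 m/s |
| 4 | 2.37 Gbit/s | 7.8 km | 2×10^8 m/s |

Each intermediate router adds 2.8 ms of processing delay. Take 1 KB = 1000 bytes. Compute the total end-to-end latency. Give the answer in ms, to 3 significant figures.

8.87 ms

L = 88000 bits.
Transmission delays (L/R per hop): 0.127536, 0.0463158, 0.0191304, 0.0371308 ms; sum = 0.230113 ms.
Propagation delays (d/s per hop): 0.128922, 0.00028, 0.074, 0.039 ms; sum = 0.242202 ms.
Processing at 3 router(s): 3 × 2.8 ms = 8.4 ms.
End-to-end = 8.87 ms.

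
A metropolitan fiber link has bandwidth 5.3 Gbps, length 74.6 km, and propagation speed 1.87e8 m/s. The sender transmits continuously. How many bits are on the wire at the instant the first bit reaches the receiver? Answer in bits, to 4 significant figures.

2114000 bits

Propagation delay = 74600 / 187000000 = 0.00039893 s.
BDP = R × t_prop = 5300000000 × 0.00039893 = 2114330 bits.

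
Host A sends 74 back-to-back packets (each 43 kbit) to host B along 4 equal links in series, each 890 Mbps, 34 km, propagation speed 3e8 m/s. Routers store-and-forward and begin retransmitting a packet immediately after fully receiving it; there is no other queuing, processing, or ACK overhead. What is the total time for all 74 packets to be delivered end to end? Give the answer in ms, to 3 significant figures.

4.17 ms

Per-hop transmission t_tx = L/R = 43000/890000000 = 0.0483146 ms.
Per-hop propagation t_prop = 34000/300000000 = 0.113333 ms.
Pipeline fill: first packet needs 4·t_tx to clear all hops; remaining 73 packets each add one t_tx.
Total = (4+74-1)·t_tx + 4·t_prop = 77·0.0483146 + 4·0.113333 = 4.17 ms.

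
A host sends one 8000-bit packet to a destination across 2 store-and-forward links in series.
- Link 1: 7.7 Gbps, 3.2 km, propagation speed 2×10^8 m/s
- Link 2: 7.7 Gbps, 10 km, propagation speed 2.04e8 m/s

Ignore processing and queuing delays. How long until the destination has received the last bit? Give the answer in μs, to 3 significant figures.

Transmission delay per hop = L/R = 8000/7700000000 = 1.03896 μs; 2 hops → 2.07792 μs.
Propagation delays (d/s per hop): 16, 49.0196 μs; sum = 65.0196 μs.
End-to-end = 67.1 μs.

67.1 μs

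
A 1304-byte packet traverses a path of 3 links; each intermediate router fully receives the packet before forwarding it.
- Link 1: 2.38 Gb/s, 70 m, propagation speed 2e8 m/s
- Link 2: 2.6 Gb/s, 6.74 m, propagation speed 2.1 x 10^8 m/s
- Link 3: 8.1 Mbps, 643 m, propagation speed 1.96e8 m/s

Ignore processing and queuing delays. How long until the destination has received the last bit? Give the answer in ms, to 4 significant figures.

1.300 ms

L = 1304 × 8 = 10432 bits.
Transmission delays (L/R per hop): 0.00438319, 0.00401231, 1.2879 ms; sum = 1.2963 ms.
Propagation delays (d/s per hop): 0.00035, 3.20952e-05, 0.00328061 ms; sum = 0.00366271 ms.
End-to-end = 1.300 ms.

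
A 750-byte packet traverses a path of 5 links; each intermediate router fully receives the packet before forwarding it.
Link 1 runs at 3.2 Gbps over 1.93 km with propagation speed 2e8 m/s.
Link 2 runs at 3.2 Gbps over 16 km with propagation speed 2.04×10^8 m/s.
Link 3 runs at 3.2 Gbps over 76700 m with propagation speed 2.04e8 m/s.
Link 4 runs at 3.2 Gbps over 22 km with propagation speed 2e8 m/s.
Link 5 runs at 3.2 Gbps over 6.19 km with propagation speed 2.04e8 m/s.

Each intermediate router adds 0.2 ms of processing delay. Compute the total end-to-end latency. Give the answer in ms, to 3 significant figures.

L = 750 × 8 = 6000 bits.
Transmission delay per hop = L/R = 6000/3200000000 = 0.001875 ms; 5 hops → 0.009375 ms.
Propagation delays (d/s per hop): 0.00965, 0.0784314, 0.37598, 0.11, 0.0303431 ms; sum = 0.604405 ms.
Processing at 4 router(s): 4 × 0.2 ms = 0.8 ms.
End-to-end = 1.41 ms.

1.41 ms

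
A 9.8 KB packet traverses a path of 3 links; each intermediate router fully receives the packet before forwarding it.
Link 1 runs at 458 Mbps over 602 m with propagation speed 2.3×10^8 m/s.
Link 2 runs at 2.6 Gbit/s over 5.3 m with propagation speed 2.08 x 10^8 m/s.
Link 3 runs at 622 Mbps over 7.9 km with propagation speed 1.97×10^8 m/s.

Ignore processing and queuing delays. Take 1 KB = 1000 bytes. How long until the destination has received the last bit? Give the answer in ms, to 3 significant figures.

0.370 ms

L = 78400 bits.
Transmission delays (L/R per hop): 0.171179, 0.0301538, 0.126045 ms; sum = 0.327378 ms.
Propagation delays (d/s per hop): 0.00261739, 2.54808e-05, 0.0401015 ms; sum = 0.0427444 ms.
End-to-end = 0.370 ms.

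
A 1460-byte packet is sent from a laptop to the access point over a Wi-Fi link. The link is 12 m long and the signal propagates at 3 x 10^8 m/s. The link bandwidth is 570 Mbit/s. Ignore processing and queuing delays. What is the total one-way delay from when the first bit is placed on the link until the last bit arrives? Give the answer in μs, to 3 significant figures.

L = 1460 × 8 = 11680 bits.
Transmission delay = L/R = 11680 / 570000000 = 20.4912 μs.
Propagation delay = d/s = 12 m / 300000000 m/s = 0.04 μs.
Total = 20.5 μs.

20.5 μs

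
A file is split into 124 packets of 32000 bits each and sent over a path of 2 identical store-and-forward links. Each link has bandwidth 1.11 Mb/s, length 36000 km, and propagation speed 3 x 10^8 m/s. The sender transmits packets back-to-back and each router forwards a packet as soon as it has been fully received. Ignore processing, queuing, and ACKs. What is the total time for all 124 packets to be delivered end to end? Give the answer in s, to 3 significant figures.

3.84 s

Per-hop transmission t_tx = L/R = 32000/1110000 = 0.0288288 s.
Per-hop propagation t_prop = 36000000/300000000 = 0.12 s.
Pipeline fill: first packet needs 2·t_tx to clear all hops; remaining 123 packets each add one t_tx.
Total = (2+124-1)·t_tx + 2·t_prop = 125·0.0288288 + 2·0.12 = 3.84 s.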